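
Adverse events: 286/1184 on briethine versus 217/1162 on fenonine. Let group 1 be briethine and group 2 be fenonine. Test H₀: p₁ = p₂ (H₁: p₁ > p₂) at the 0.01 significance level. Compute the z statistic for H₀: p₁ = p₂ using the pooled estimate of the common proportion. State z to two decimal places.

p̂₁ = 286/1184 = 0.24155, p̂₂ = 217/1162 = 0.18675.
Pooled p̂ = (286+217)/(1184+1162) = 503/2346 = 0.21441.
SE = √(p̂(1−p̂)(1/n₁+1/n₂)) = √(0.21441·0.78559·0.00170518) = √(0.000287215) = 0.01695.
z = (0.24155 − 0.18675)/0.01695 = 0.05480/0.01695 = 3.23.
p-value = P(Z > 3.234) ≈ 0.0006, so at α = 0.01 we reject H₀.

z = 3.23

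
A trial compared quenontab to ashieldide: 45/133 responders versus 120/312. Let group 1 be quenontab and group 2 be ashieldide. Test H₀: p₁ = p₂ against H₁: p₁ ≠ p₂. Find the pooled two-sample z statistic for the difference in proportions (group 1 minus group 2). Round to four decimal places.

z = -0.9250

p̂₁ = 45/133 ≈ 0.338346, p̂₂ = 120/312 ≈ 0.384615.
Pooled p̂ = (45+120)/(133+312) = 165/445 = 0.370787.
SE = √(p̂(1−p̂)(1/n₁+1/n₂)) = √(0.370787·0.629213·0.0107239) = √(0.00250193) = 0.050019.
z = (0.338346 − 0.384615)/0.050019 = -0.046269/0.050019 = -0.9250.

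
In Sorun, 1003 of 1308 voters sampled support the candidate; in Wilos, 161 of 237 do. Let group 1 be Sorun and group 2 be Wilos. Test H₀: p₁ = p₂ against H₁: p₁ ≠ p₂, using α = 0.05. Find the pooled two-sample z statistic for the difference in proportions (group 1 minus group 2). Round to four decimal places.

p̂₁ = 1003/1308 = 0.766820, p̂₂ = 161/237 = 0.679325.
Pooled p̂ = (1003+161)/(1308+237) = 1164/1545 = 0.753398.
SE = √(0.185789 × 0.00498394) = 0.030430.
z = (0.766820 − 0.679325)/0.030430 = 0.087495/0.030430 = 2.8753.
p-value = 2·P(Z > 2.875) ≈ 0.0040, so at α = 0.05 we reject H₀.

z = 2.8753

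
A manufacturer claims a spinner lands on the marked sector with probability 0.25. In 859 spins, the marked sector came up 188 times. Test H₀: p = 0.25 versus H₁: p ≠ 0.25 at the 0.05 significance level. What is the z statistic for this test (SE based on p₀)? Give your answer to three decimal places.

z = -2.108

p̂ = 188/859 ≈ 0.21886.
SE = √(p₀(1−p₀)/n) = √(0.1875/859) = 0.01477.
z = (0.21886 − 0.25)/0.01477 = -0.03114/0.01477 = -2.108.
p-value = 2·P(Z > 2.108) ≈ 0.0350; since p < α = 0.05, reject H₀.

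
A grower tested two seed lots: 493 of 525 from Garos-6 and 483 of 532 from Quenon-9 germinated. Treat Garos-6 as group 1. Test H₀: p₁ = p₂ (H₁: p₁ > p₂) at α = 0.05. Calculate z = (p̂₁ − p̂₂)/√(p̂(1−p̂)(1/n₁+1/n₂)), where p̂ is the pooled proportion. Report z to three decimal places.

p̂₁ = 493/525 = 0.939048, p̂₂ = 483/532 = 0.907895.
Pooled p̂ = (493+483)/(525+532) = 976/1057 = 0.923368.
SE = √(0.0707595 × 0.00378446) = 0.016364.
z = (0.939048 − 0.907895)/0.016364 = 0.031153/0.016364 = 1.904.
p-value = P(Z > 1.904) ≈ 0.0285; since p < α = 0.05, reject H₀.

z = 1.904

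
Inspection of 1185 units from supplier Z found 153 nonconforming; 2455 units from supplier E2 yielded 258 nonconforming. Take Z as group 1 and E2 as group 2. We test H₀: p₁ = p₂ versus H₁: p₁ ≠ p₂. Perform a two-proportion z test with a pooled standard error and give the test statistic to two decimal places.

z = 2.15

p̂₁ = 153/1185 = 0.12911, p̂₂ = 258/2455 = 0.10509.
Pooled p̂ = (153+258)/(1185+2455) = 411/3640 = 0.11291.
SE = √(0.100163 × 0.00125121) = 0.01119.
z = (0.12911 − 0.10509)/0.01119 = 0.02402/0.01119 = 2.15.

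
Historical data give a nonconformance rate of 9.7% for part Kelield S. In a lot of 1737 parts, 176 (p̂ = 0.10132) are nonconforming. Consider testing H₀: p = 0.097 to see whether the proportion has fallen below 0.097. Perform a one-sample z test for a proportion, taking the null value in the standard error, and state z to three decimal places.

p̂ = 176/1737 ≈ 0.101324.
Under H₀, SE = √(0.097·0.903/1737) = √(5.04266e-05) = 0.007101.
z = (0.101324 − 0.097)/0.007101 = 0.004324/0.007101 = 0.609.

z = 0.609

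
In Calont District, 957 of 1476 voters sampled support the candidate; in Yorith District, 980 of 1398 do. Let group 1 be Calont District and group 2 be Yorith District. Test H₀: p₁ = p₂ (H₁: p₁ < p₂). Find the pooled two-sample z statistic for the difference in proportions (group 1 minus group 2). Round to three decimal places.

p̂₁ = 957/1476 ≈ 0.648374, p̂₂ = 980/1398 ≈ 0.701001.
Pooled p̂ = (957+980)/(1476+1398) = 1937/2874 = 0.673974.
SE = √(p̂(1−p̂)(1/n₁+1/n₂)) = √(0.673974·0.326026·0.00139281) = √(0.000306048) = 0.017494.
z = (0.648374 − 0.701001)/0.017494 = -0.052627/0.017494 = -3.008.

z = -3.008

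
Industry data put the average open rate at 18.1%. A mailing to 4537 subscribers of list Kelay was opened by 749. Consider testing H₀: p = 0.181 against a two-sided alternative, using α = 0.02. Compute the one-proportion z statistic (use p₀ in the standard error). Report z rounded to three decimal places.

z = -2.784

p̂ = 749/4537 = 0.165087.
SE = √(p₀(1−p₀)/n) = √(0.14824/4537) = 0.005716.
z = (0.165087 − 0.181)/0.005716 = -0.015913/0.005716 = -2.784.
Two-sided p-value ≈ 2·Φ(−2.784) = 0.0054; since p < α = 0.02, reject H₀.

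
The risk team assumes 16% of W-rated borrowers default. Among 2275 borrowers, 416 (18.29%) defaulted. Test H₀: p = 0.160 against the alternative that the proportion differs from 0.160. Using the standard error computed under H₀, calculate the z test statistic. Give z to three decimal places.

z = 2.974

p̂ = 416/2275 ≈ 0.182857.
Under H₀, SE = √(0.16·0.84/2275) = √(5.90769e-05) = 0.007686.
z = (0.182857 − 0.16)/0.007686 = 0.022857/0.007686 = 2.974.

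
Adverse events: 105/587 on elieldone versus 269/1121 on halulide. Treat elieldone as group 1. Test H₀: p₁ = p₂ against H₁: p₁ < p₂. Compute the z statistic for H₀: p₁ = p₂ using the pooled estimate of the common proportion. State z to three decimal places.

z = -2.899

p̂₁ = 105/587 ≈ 0.17888, p̂₂ = 269/1121 ≈ 0.23996.
Pooled p̂ = (105+269)/(587+1121) = 374/1708 = 0.21897.
SE = √(0.171022 × 0.00259564) = 0.02107.
z = (0.17888 − 0.23996)/0.02107 = -0.06108/0.02107 = -2.899.
p-value = P(Z < -2.899) ≈ 0.0019.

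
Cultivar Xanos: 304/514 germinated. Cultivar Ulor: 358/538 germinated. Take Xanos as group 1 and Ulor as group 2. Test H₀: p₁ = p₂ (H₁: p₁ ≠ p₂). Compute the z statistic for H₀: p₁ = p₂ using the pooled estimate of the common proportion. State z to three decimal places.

z = -2.484

p̂₁ = 304/514 = 0.59144, p̂₂ = 358/538 = 0.66543.
Pooled p̂ = (304+358)/(514+538) = 662/1052 = 0.62928.
SE = √(p̂(1−p̂)(1/n₁+1/n₂)) = √(0.62928·0.37072·0.00380426) = √(0.000887486) = 0.02979.
z = (0.59144 − 0.66543)/0.02979 = -0.07399/0.02979 = -2.484.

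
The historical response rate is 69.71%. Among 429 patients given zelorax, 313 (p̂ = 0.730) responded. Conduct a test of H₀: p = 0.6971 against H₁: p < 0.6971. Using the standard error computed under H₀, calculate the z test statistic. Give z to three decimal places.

z = 1.465

p̂ = 313/429 ≈ 0.72960.
Standard error under H₀: √(0.6971×0.3029/429) = 0.02219.
z = (0.72960 − 0.6971)/0.02219 = 0.03250/0.02219 = 1.465.
p-value = P(Z < 1.465) ≈ 0.9286.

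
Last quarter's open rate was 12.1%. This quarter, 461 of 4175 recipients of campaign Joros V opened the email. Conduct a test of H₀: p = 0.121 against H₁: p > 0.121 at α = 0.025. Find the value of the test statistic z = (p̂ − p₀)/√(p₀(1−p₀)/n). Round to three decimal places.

z = -2.096

p̂ = 461/4175 = 0.110419.
Standard error under H₀: √(0.121×0.879/4175) = 0.005047.
z = (0.110419 − 0.121)/0.005047 = -0.010581/0.005047 = -2.096.
p-value = P(Z > -2.096) ≈ 0.9820. With α = 0.025, fail to reject H₀.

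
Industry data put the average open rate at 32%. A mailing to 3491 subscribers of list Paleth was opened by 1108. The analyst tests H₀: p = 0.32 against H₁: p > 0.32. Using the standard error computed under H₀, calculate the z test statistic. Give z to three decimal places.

z = -0.331

p̂ = 1108/3491 ≈ 0.317388.
Standard error under H₀: √(0.32×0.68/3491) = 0.007895.
z = (0.317388 − 0.32)/0.007895 = -0.002612/0.007895 = -0.331.
p-value = P(Z > -0.331) ≈ 0.6296.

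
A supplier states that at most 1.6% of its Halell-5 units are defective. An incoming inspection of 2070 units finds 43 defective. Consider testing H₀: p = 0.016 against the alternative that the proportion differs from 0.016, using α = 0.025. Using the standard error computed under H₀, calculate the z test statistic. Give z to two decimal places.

z = 1.73

p̂ = 43/2070 = 0.02077.
Standard error under H₀: √(0.016×0.984/2070) = 0.00276.
z = (0.02077 − 0.016)/0.00276 = 0.00477/0.00276 = 1.73.
p-value = 2·P(Z > 1.731) ≈ 0.0835; since p > α = 0.025, fail to reject H₀.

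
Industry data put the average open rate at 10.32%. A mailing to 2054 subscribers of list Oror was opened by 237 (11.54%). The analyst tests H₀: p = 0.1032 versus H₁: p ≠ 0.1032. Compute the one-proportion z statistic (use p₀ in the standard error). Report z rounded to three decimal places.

p̂ = 237/2054 = 0.11538.
SE = √(p₀(1−p₀)/n) = √(0.09255/2054) = 0.00671.
z = (0.11538 − 0.1032)/0.00671 = 0.01218/0.00671 = 1.815.
Two-sided p-value ≈ 2·Φ(−1.815) = 0.0695.

z = 1.815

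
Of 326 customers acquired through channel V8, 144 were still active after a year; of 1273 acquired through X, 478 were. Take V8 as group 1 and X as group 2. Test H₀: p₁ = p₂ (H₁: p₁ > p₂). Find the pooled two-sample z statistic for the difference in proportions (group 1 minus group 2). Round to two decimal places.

z = 2.19

p̂₁ = 144/326 = 0.44172, p̂₂ = 478/1273 = 0.37549.
Pooled p̂ = (144+478)/(326+1273) = 622/1599 = 0.38899.
SE = √(p̂(1−p̂)(1/n₁+1/n₂)) = √(0.38899·0.61101·0.00385303) = √(0.000915779) = 0.03026.
z = (0.44172 − 0.37549)/0.03026 = 0.06623/0.03026 = 2.19.
p-value = P(Z > 2.188) ≈ 0.0143.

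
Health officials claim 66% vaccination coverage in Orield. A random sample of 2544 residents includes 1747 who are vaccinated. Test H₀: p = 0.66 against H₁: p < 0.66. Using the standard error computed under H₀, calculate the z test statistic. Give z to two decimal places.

z = 2.84

p̂ = 1747/2544 = 0.6867.
Standard error under H₀: √(0.66×0.34/2544) = 0.0094.
z = (0.6867 − 0.66)/0.0094 = 0.0267/0.0094 = 2.84.
p-value = P(Z < 2.844) ≈ 0.9978.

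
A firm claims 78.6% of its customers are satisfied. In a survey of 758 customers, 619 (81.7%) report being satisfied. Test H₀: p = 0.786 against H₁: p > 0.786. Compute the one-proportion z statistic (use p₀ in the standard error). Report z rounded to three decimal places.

p̂ = 619/758 ≈ 0.816623.
Under H₀, SE = √(0.786·0.214/758) = √(0.000221905) = 0.014896.
z = (0.816623 − 0.786)/0.014896 = 0.030623/0.014896 = 2.056.

z = 2.056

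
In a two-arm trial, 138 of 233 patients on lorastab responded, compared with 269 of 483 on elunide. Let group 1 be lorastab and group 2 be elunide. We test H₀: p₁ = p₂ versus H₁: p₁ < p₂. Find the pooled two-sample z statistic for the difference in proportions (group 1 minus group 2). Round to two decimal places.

z = 0.89

p̂₁ = 138/233 = 0.59227, p̂₂ = 269/483 = 0.55694.
Pooled p̂ = (138+269)/(233+483) = 407/716 = 0.56844.
SE = √(0.245317 × 0.00636224) = 0.03951.
z = (0.59227 − 0.55694)/0.03951 = 0.03533/0.03951 = 0.89.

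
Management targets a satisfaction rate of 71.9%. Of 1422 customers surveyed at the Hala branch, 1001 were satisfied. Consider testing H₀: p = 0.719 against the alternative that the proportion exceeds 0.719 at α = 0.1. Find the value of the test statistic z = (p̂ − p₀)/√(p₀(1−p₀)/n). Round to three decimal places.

z = -1.264

p̂ = 1001/1422 ≈ 0.703938.
Under H₀, SE = √(0.719·0.281/1422) = √(0.000142081) = 0.011920.
z = (0.703938 − 0.719)/0.011920 = -0.015062/0.011920 = -1.264.
p-value = P(Z > -1.264) ≈ 0.8968. With α = 0.1, fail to reject H₀.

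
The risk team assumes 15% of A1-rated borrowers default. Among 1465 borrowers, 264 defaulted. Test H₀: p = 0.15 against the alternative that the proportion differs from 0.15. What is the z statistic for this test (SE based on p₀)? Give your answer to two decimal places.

z = 3.24

p̂ = 264/1465 = 0.18020.
SE = √(p₀(1−p₀)/n) = √(0.1275/1465) = 0.00933.
z = (0.18020 − 0.15)/0.00933 = 0.03020/0.00933 = 3.24.
p-value = 2·P(Z > 3.238) ≈ 0.0012.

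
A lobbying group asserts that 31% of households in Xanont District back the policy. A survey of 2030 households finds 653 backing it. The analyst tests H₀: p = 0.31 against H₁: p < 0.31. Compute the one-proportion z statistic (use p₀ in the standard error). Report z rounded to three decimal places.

p̂ = 653/2030 ≈ 0.32167.
SE = √(p₀(1−p₀)/n) = √(0.2139/2030) = 0.01026.
z = (0.32167 − 0.31)/0.01026 = 0.01167/0.01026 = 1.137.
p-value = P(Z < 1.137) ≈ 0.8723.

z = 1.137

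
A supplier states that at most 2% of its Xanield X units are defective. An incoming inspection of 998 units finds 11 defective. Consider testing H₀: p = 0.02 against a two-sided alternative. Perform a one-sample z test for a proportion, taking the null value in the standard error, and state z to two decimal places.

z = -2.03

p̂ = 11/998 ≈ 0.01102.
SE = √(p₀(1−p₀)/n) = √(0.0196/998) = 0.00443.
z = (0.01102 − 0.02)/0.00443 = -0.00898/0.00443 = -2.03.
p-value = 2·P(Z > 2.026) ≈ 0.0428.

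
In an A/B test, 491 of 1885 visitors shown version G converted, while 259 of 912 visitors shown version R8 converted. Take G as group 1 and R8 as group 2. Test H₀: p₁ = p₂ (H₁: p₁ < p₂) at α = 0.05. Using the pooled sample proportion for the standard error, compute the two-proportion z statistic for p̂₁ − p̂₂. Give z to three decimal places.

p̂₁ = 491/1885 ≈ 0.26048, p̂₂ = 259/912 ≈ 0.28399.
Pooled p̂ = (491+259)/(1885+912) = 750/2797 = 0.26814.
SE = √(0.196243 × 0.001627) = 0.01787.
z = (0.26048 − 0.28399)/0.01787 = -0.02351/0.01787 = -1.316.
p-value = P(Z < -1.316) ≈ 0.0941; since p > α = 0.05, fail to reject H₀.

z = -1.316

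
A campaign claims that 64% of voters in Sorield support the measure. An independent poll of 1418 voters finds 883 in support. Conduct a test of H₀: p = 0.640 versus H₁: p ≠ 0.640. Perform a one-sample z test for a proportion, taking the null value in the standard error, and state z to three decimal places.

p̂ = 883/1418 ≈ 0.622708.
SE = √(p₀(1−p₀)/n) = √(0.2304/1418) = 0.012747.
z = (0.622708 − 0.64)/0.012747 = -0.017292/0.012747 = -1.357.
p-value = 2·P(Z > 1.357) ≈ 0.1749.

z = -1.357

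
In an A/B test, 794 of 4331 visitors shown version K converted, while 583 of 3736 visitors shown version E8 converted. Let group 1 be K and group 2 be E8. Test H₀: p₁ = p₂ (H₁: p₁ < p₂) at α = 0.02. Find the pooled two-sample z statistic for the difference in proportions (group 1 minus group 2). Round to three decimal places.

z = 3.247

p̂₁ = 794/4331 ≈ 0.183329, p̂₂ = 583/3736 ≈ 0.156049.
Pooled p̂ = (794+583)/(4331+3736) = 1377/8067 = 0.170695.
SE = √(p̂(1−p̂)(1/n₁+1/n₂)) = √(0.170695·0.829305·0.00049856) = √(7.05753e-05) = 0.008401.
z = (0.183329 − 0.156049)/0.008401 = 0.027280/0.008401 = 3.247.
p-value = P(Z < 3.247) ≈ 0.9994, so at α = 0.02 we fail to reject H₀.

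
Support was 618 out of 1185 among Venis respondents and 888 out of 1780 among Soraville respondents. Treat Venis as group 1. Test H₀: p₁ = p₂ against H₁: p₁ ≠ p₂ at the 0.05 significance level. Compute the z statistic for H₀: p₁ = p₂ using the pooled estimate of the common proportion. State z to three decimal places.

z = 1.208

p̂₁ = 618/1185 = 0.52152, p̂₂ = 888/1780 = 0.49888.
Pooled p̂ = (618+888)/(1185+1780) = 1506/2965 = 0.50793.
SE = √(0.249937 × 0.00140568) = 0.01874.
z = (0.52152 − 0.49888)/0.01874 = 0.02264/0.01874 = 1.208.
Two-sided p-value ≈ 2·Φ(−1.208) = 0.2270; since p > α = 0.05, fail to reject H₀.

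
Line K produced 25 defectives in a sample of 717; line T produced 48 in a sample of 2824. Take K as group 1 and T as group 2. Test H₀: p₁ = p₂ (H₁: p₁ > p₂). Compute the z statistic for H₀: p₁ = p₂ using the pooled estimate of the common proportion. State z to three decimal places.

p̂₁ = 25/717 ≈ 0.0348675, p̂₂ = 48/2824 ≈ 0.0169972.
Pooled p̂ = (25+48)/(717+2824) = 73/3541 = 0.0206156.
SE = √(p̂(1−p̂)(1/n₁+1/n₂)) = √(0.0206156·0.9793844·0.00174881) = √(3.53095e-05) = 0.0059422.
z = (0.0348675 − 0.0169972)/0.0059422 = 0.0178703/0.0059422 = 3.007.

z = 3.007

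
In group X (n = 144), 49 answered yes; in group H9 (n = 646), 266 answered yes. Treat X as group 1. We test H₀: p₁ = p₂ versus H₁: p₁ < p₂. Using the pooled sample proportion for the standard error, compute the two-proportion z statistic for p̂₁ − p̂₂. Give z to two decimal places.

z = -1.58

p̂₁ = 49/144 ≈ 0.34028, p̂₂ = 266/646 ≈ 0.41176.
Pooled p̂ = (49+266)/(144+646) = 315/790 = 0.39873.
SE = √(0.239745 × 0.00849243) = 0.04512.
z = (0.34028 − 0.41176)/0.04512 = -0.07148/0.04512 = -1.58.
p-value = P(Z < -1.584) ≈ 0.0566.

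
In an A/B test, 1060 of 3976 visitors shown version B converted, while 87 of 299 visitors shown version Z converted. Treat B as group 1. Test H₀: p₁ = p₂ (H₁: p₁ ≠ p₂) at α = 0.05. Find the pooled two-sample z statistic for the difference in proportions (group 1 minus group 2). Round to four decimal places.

z = -0.9172

p̂₁ = 1060/3976 ≈ 0.266600, p̂₂ = 87/299 ≈ 0.290970.
Pooled p̂ = (1060+87)/(3976+299) = 1147/4275 = 0.268304.
SE = √(0.196317 × 0.00359599) = 0.026570.
z = (0.266600 − 0.290970)/0.026570 = -0.024370/0.026570 = -0.9172.
Two-sided p-value ≈ 2·Φ(−0.917) = 0.3590, so at α = 0.05 we fail to reject H₀.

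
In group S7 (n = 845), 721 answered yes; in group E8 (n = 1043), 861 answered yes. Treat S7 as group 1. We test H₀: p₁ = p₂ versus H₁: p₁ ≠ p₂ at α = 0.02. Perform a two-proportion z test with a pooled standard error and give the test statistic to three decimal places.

p̂₁ = 721/845 ≈ 0.85325, p̂₂ = 861/1043 ≈ 0.82550.
Pooled p̂ = (721+861)/(845+1043) = 1582/1888 = 0.83792.
SE = √(p̂(1−p̂)(1/n₁+1/n₂)) = √(0.83792·0.16208·0.0021422) = √(0.000290928) = 0.01706.
z = (0.85325 − 0.82550)/0.01706 = 0.02775/0.01706 = 1.627.
p-value = 2·P(Z > 1.627) ≈ 0.1037. With α = 0.02, fail to reject H₀.

z = 1.627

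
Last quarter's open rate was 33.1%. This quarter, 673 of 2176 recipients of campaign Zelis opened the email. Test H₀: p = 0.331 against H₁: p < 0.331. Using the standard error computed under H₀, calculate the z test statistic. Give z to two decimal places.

z = -2.15

p̂ = 673/2176 ≈ 0.3093.
Under H₀, SE = √(0.331·0.669/2176) = √(0.000101764) = 0.0101.
z = (0.3093 − 0.331)/0.0101 = -0.0217/0.0101 = -2.15.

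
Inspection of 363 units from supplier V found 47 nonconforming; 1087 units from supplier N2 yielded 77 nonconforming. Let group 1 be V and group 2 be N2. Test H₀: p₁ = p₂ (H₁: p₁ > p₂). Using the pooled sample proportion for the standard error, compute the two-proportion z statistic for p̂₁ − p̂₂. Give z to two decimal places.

p̂₁ = 47/363 ≈ 0.12948, p̂₂ = 77/1087 ≈ 0.07084.
Pooled p̂ = (47+77)/(363+1087) = 124/1450 = 0.08552.
SE = √(p̂(1−p̂)(1/n₁+1/n₂)) = √(0.08552·0.91448·0.00367478) = √(0.000287383) = 0.01695.
z = (0.12948 − 0.07084)/0.01695 = 0.05864/0.01695 = 3.46.
p-value = P(Z > 3.459) ≈ 0.0003.

z = 3.46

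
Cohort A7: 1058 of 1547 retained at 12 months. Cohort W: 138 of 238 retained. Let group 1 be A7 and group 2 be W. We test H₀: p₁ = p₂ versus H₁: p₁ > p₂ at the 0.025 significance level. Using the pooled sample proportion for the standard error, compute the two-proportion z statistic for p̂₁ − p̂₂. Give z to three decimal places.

p̂₁ = 1058/1547 ≈ 0.68390, p̂₂ = 138/238 ≈ 0.57983.
Pooled p̂ = (1058+138)/(1547+238) = 1196/1785 = 0.67003.
SE = √(0.22109 × 0.00484809) = 0.03274.
z = (0.68390 − 0.57983)/0.03274 = 0.10407/0.03274 = 3.179.
p-value = P(Z > 3.179) ≈ 0.0007, so at α = 0.025 we reject H₀.

z = 3.179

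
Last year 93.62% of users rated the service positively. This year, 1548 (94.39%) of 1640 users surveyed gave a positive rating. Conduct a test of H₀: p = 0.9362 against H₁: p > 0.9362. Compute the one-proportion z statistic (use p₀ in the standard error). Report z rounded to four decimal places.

z = 1.2763

p̂ = 1548/1640 ≈ 0.9439024.
SE = √(p₀(1−p₀)/n) = √(0.05973/1640) = 0.0060349.
z = (0.9439024 − 0.9362)/0.0060349 = 0.0077024/0.0060349 = 1.2763.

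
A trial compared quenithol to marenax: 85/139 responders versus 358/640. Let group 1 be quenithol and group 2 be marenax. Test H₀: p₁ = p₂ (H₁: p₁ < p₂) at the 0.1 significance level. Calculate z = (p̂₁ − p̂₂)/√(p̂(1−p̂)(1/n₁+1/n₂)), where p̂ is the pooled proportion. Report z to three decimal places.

p̂₁ = 85/139 ≈ 0.61151, p̂₂ = 358/640 ≈ 0.55937.
Pooled p̂ = (85+358)/(139+640) = 443/779 = 0.56868.
SE = √(0.245283 × 0.00875674) = 0.04635.
z = (0.61151 − 0.55937)/0.04635 = 0.05214/0.04635 = 1.125.
p-value = P(Z < 1.125) ≈ 0.8697; since p > α = 0.1, fail to reject H₀.

z = 1.125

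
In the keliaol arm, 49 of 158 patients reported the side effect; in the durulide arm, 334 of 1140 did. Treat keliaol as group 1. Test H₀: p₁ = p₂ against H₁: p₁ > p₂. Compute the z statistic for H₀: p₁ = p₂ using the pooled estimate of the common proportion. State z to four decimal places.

p̂₁ = 49/158 ≈ 0.310127, p̂₂ = 334/1140 ≈ 0.292982.
Pooled p̂ = (49+334)/(158+1140) = 383/1298 = 0.295069.
SE = √(p̂(1−p̂)(1/n₁+1/n₂)) = √(0.295069·0.704931·0.00720631) = √(0.00149894) = 0.038716.
z = (0.310127 − 0.292982)/0.038716 = 0.017145/0.038716 = 0.4428.
p-value = P(Z > 0.443) ≈ 0.3289.

z = 0.4428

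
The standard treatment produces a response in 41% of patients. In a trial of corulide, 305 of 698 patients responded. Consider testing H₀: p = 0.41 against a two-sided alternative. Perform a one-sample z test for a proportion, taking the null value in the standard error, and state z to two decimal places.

p̂ = 305/698 = 0.4370.
Standard error under H₀: √(0.41×0.59/698) = 0.0186.
z = (0.4370 − 0.41)/0.0186 = 0.0270/0.0186 = 1.45.

z = 1.45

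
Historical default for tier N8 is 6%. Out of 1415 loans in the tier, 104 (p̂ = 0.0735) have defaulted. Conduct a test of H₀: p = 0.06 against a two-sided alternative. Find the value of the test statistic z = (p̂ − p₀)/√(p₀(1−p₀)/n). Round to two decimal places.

z = 2.14

p̂ = 104/1415 ≈ 0.0735.
Under H₀, SE = √(0.06·0.94/1415) = √(3.98587e-05) = 0.0063.
z = (0.0735 − 0.06)/0.0063 = 0.0135/0.0063 = 2.14.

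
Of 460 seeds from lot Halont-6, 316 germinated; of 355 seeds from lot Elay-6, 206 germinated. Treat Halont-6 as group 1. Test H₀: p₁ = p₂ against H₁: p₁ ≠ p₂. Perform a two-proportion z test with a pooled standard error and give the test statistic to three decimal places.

z = 3.147

p̂₁ = 316/460 = 0.68696, p̂₂ = 206/355 = 0.58028.
Pooled p̂ = (316+206)/(460+355) = 522/815 = 0.64049.
SE = √(p̂(1−p̂)(1/n₁+1/n₂)) = √(0.64049·0.35951·0.00499081) = √(0.0011492) = 0.03390.
z = (0.68696 − 0.58028)/0.03390 = 0.10668/0.03390 = 3.147.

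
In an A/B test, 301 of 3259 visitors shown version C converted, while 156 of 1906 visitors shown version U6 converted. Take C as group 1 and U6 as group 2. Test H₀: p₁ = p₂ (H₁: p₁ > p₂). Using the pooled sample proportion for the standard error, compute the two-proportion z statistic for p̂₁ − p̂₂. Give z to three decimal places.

z = 1.284

p̂₁ = 301/3259 ≈ 0.092360, p̂₂ = 156/1906 ≈ 0.081847.
Pooled p̂ = (301+156)/(3259+1906) = 457/5165 = 0.088480.
SE = √(p̂(1−p̂)(1/n₁+1/n₂)) = √(0.088480·0.911520·0.000831502) = √(6.70618e-05) = 0.008189.
z = (0.092360 − 0.081847)/0.008189 = 0.010513/0.008189 = 1.284.
p-value = P(Z > 1.284) ≈ 0.0996.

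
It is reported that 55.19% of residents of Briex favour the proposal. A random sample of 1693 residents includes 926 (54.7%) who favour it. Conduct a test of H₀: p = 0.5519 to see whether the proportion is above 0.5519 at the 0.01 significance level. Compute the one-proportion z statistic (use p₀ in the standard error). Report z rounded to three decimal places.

z = -0.409

p̂ = 926/1693 = 0.54696.
SE = √(p₀(1−p₀)/n) = √(0.24731/1693) = 0.01209.
z = (0.54696 − 0.5519)/0.01209 = -0.00494/0.01209 = -0.409.
p-value = P(Z > -0.409) ≈ 0.6587; since p > α = 0.01, fail to reject H₀.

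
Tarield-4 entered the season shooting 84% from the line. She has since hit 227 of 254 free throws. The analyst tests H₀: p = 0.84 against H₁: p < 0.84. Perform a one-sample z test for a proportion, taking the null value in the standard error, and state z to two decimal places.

z = 2.33

p̂ = 227/254 ≈ 0.8937.
Standard error under H₀: √(0.84×0.16/254) = 0.0230.
z = (0.8937 − 0.84)/0.0230 = 0.0537/0.0230 = 2.33.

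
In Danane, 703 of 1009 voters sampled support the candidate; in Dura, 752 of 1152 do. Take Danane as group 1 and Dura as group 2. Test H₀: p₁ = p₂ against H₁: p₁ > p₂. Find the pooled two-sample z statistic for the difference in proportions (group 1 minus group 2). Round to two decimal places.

z = 2.17

p̂₁ = 703/1009 = 0.6967, p̂₂ = 752/1152 = 0.6528.
Pooled p̂ = (703+752)/(1009+1152) = 1455/2161 = 0.6733.
SE = √(p̂(1−p̂)(1/n₁+1/n₂)) = √(0.6733·0.3267·0.00185914) = √(0.000408949) = 0.0202.
z = (0.6967 − 0.6528)/0.0202 = 0.0439/0.0202 = 2.17.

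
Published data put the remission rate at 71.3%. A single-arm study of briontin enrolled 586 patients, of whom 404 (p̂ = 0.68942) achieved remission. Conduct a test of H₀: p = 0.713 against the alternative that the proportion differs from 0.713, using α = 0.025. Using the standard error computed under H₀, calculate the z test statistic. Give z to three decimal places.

p̂ = 404/586 = 0.68942.
Under H₀, SE = √(0.713·0.287/586) = √(0.0003492) = 0.01869.
z = (0.68942 − 0.713)/0.01869 = -0.02358/0.01869 = -1.262.
Two-sided p-value ≈ 2·Φ(−1.262) = 0.2070, so at α = 0.025 we fail to reject H₀.

z = -1.262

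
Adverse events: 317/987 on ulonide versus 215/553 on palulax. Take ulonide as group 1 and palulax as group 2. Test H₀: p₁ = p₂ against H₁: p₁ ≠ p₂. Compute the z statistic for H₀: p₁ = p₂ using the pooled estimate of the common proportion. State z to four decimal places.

p̂₁ = 317/987 ≈ 0.321175, p̂₂ = 215/553 ≈ 0.388788.
Pooled p̂ = (317+215)/(987+553) = 532/1540 = 0.345455.
SE = √(p̂(1−p̂)(1/n₁+1/n₂)) = √(0.345455·0.654545·0.00282149) = √(0.000637983) = 0.025258.
z = (0.321175 − 0.388788)/0.025258 = -0.067613/0.025258 = -2.6769.

z = -2.6769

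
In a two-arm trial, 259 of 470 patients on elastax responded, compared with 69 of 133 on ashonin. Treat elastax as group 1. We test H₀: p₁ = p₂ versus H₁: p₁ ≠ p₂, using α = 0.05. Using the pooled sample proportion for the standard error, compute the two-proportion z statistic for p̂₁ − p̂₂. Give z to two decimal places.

p̂₁ = 259/470 ≈ 0.5511, p̂₂ = 69/133 ≈ 0.5188.
Pooled p̂ = (259+69)/(470+133) = 328/603 = 0.5439.
SE = √(p̂(1−p̂)(1/n₁+1/n₂)) = √(0.5439·0.4561·0.00964646) = √(0.00239298) = 0.0489.
z = (0.5511 − 0.5188)/0.0489 = 0.0323/0.0489 = 0.66.
Two-sided p-value ≈ 2·Φ(−0.660) = 0.5095, so at α = 0.05 we fail to reject H₀.

z = 0.66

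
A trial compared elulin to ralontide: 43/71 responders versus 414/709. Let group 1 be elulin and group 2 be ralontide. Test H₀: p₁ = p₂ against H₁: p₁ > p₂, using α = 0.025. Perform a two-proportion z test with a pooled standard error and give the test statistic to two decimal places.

z = 0.35

p̂₁ = 43/71 ≈ 0.6056, p̂₂ = 414/709 ≈ 0.5839.
Pooled p̂ = (43+414)/(71+709) = 457/780 = 0.5859.
SE = √(p̂(1−p̂)(1/n₁+1/n₂)) = √(0.5859·0.4141·0.0154949) = √(0.00375941) = 0.0613.
z = (0.6056 − 0.5839)/0.0613 = 0.0217/0.0613 = 0.35.
p-value = P(Z > 0.354) ≈ 0.3616, so at α = 0.025 we fail to reject H₀.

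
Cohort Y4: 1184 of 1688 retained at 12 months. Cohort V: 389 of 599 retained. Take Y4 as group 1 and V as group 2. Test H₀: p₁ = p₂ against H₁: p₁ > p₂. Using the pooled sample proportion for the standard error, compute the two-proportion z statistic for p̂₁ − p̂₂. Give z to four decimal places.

p̂₁ = 1184/1688 = 0.701422, p̂₂ = 389/599 = 0.649416.
Pooled p̂ = (1184+389)/(1688+599) = 1573/2287 = 0.687801.
SE = √(p̂(1−p̂)(1/n₁+1/n₂)) = √(0.687801·0.312199·0.00226187) = √(0.000485693) = 0.022038.
z = (0.701422 − 0.649416)/0.022038 = 0.052006/0.022038 = 2.3598.
p-value = P(Z > 2.360) ≈ 0.0091.

z = 2.3598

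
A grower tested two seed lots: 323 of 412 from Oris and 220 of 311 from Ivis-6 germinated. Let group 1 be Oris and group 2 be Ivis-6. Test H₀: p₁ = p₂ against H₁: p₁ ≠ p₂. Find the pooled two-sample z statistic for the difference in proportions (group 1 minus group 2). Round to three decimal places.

p̂₁ = 323/412 ≈ 0.78398, p̂₂ = 220/311 ≈ 0.70740.
Pooled p̂ = (323+220)/(412+311) = 543/723 = 0.75104.
SE = √(p̂(1−p̂)(1/n₁+1/n₂)) = √(0.75104·0.24896·0.00564262) = √(0.00105506) = 0.03248.
z = (0.78398 − 0.70740)/0.03248 = 0.07658/0.03248 = 2.358.

z = 2.358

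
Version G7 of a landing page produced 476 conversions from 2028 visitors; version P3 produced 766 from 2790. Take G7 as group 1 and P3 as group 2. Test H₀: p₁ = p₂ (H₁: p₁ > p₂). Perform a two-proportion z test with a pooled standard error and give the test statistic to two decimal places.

z = -3.12

p̂₁ = 476/2028 = 0.2347, p̂₂ = 766/2790 = 0.2746.
Pooled p̂ = (476+766)/(2028+2790) = 1242/4818 = 0.2578.
SE = √(p̂(1−p̂)(1/n₁+1/n₂)) = √(0.2578·0.7422·0.00085152) = √(0.000162922) = 0.0128.
z = (0.2347 − 0.2746)/0.0128 = -0.0399/0.0128 = -3.12.
p-value = P(Z > -3.121) ≈ 0.9991.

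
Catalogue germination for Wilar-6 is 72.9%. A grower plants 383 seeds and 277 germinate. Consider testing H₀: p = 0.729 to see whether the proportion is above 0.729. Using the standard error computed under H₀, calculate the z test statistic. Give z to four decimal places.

p̂ = 277/383 = 0.723238.
SE = √(p₀(1−p₀)/n) = √(0.19756/383) = 0.022712.
z = (0.723238 − 0.729)/0.022712 = -0.005762/0.022712 = -0.2537.
p-value = P(Z > -0.254) ≈ 0.6001.

z = -0.2537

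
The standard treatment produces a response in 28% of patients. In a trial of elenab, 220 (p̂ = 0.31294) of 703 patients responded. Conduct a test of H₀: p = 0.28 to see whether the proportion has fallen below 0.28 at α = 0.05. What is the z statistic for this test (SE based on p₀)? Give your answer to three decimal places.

p̂ = 220/703 ≈ 0.312945.
SE = √(p₀(1−p₀)/n) = √(0.2016/703) = 0.016934.
z = (0.312945 − 0.28)/0.016934 = 0.032945/0.016934 = 1.945.
p-value = P(Z < 1.945) ≈ 0.9741; since p > α = 0.05, fail to reject H₀.

z = 1.945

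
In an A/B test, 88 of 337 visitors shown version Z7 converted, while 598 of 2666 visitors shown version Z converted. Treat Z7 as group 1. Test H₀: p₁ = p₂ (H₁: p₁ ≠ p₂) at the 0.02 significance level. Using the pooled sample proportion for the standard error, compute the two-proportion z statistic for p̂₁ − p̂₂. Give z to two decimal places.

z = 1.52

p̂₁ = 88/337 = 0.26113, p̂₂ = 598/2666 = 0.22431.
Pooled p̂ = (88+598)/(337+2666) = 686/3003 = 0.22844.
SE = √(p̂(1−p̂)(1/n₁+1/n₂)) = √(0.22844·0.77156·0.00334245) = √(0.000589121) = 0.02427.
z = (0.26113 − 0.22431)/0.02427 = 0.03682/0.02427 = 1.52.
p-value = 2·P(Z > 1.517) ≈ 0.1293; since p > α = 0.02, fail to reject H₀.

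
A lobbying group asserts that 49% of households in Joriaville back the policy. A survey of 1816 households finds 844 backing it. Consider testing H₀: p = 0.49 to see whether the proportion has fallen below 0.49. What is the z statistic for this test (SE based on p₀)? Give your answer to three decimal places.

z = -2.152

p̂ = 844/1816 ≈ 0.46476.
SE = √(p₀(1−p₀)/n) = √(0.2499/1816) = 0.01173.
z = (0.46476 − 0.49)/0.01173 = -0.02524/0.01173 = -2.152.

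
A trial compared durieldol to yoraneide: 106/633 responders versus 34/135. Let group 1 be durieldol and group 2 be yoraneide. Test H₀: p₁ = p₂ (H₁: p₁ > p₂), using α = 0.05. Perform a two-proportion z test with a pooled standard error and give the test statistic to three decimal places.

p̂₁ = 106/633 = 0.16746, p̂₂ = 34/135 = 0.25185.
Pooled p̂ = (106+34)/(633+135) = 140/768 = 0.18229.
SE = √(0.149061 × 0.00898719) = 0.03660.
z = (0.16746 − 0.25185)/0.03660 = -0.08439/0.03660 = -2.306.
p-value = P(Z > -2.306) ≈ 0.9894. With α = 0.05, fail to reject H₀.

z = -2.306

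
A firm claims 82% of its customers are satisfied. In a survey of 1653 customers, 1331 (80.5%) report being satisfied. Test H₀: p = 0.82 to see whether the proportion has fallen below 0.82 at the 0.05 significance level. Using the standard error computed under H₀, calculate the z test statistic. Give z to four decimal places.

p̂ = 1331/1653 = 0.8052027.
Under H₀, SE = √(0.82·0.18/1653) = √(8.92922e-05) = 0.0094495.
z = (0.8052027 − 0.82)/0.0094495 = -0.0147973/0.0094495 = -1.5659.
p-value = P(Z < -1.566) ≈ 0.0587. With α = 0.05, fail to reject H₀.

z = -1.5659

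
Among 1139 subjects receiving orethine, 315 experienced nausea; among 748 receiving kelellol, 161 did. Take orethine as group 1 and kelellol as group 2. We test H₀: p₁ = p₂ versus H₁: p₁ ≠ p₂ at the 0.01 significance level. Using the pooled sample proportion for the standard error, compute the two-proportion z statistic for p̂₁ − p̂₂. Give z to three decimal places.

p̂₁ = 315/1139 = 0.27656, p̂₂ = 161/748 = 0.21524.
Pooled p̂ = (315+161)/(1139+748) = 476/1887 = 0.25225.
SE = √(0.188621 × 0.00221486) = 0.02044.
z = (0.27656 − 0.21524)/0.02044 = 0.06132/0.02044 = 3.000.
Two-sided p-value ≈ 2·Φ(−3.000) = 0.0027. With α = 0.01, reject H₀.

z = 3.000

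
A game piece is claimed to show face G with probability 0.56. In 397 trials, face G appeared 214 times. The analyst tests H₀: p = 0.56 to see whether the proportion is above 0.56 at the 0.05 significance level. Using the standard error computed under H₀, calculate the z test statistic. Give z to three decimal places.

z = -0.841

p̂ = 214/397 = 0.53904.
Standard error under H₀: √(0.56×0.44/397) = 0.02491.
z = (0.53904 − 0.56)/0.02491 = -0.02096/0.02491 = -0.841.
p-value = P(Z > -0.841) ≈ 0.7999. With α = 0.05, fail to reject H₀.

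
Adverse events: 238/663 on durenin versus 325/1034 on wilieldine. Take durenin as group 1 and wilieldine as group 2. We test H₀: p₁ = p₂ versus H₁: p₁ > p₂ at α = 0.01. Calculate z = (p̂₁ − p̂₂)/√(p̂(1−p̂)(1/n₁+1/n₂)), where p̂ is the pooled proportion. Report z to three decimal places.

p̂₁ = 238/663 ≈ 0.35897, p̂₂ = 325/1034 ≈ 0.31431.
Pooled p̂ = (238+325)/(663+1034) = 563/1697 = 0.33176.
SE = √(0.221696 × 0.00247541) = 0.02343.
z = (0.35897 − 0.31431)/0.02343 = 0.04466/0.02343 = 1.906.
p-value = P(Z > 1.906) ≈ 0.0283; since p > α = 0.01, fail to reject H₀.

z = 1.906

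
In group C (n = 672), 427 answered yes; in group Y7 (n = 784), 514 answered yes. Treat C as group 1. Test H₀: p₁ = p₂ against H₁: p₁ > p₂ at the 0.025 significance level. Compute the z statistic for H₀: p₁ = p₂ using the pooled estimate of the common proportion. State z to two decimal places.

p̂₁ = 427/672 ≈ 0.6354, p̂₂ = 514/784 ≈ 0.6556.
Pooled p̂ = (427+514)/(672+784) = 941/1456 = 0.6463.
SE = √(p̂(1−p̂)(1/n₁+1/n₂)) = √(0.6463·0.3537·0.00276361) = √(0.000631757) = 0.0251.
z = (0.6354 − 0.6556)/0.0251 = -0.0202/0.0251 = -0.80.
p-value = P(Z > -0.803) ≈ 0.7892; since p > α = 0.025, fail to reject H₀.

z = -0.80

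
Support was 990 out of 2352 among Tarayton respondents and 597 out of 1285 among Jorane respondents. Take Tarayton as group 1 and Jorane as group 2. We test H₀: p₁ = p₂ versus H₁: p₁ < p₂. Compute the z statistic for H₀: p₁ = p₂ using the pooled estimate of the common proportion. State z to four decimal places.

p̂₁ = 990/2352 = 0.4209184, p̂₂ = 597/1285 = 0.4645914.
Pooled p̂ = (990+597)/(2352+1285) = 1587/3637 = 0.4363486.
SE = √(0.245949 × 0.00120338) = 0.0172038.
z = (0.4209184 − 0.4645914)/0.0172038 = -0.0436730/0.0172038 = -2.5386.
p-value = P(Z < -2.539) ≈ 0.0056.

z = -2.5386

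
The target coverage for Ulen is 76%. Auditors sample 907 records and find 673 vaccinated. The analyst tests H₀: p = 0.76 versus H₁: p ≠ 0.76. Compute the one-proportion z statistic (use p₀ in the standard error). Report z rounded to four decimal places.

p̂ = 673/907 ≈ 0.742007.
Standard error under H₀: √(0.76×0.24/907) = 0.014181.
z = (0.742007 − 0.76)/0.014181 = -0.017993/0.014181 = -1.2688.
p-value = 2·P(Z > 1.269) ≈ 0.2045.

z = -1.2688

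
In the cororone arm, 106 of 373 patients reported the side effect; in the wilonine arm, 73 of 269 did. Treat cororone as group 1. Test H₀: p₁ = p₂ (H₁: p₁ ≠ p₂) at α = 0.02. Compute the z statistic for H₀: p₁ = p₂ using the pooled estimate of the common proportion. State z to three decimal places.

z = 0.357

p̂₁ = 106/373 = 0.28418, p̂₂ = 73/269 = 0.27138.
Pooled p̂ = (106+73)/(373+269) = 179/642 = 0.27882.
SE = √(0.201078 × 0.00639844) = 0.03587.
z = (0.28418 − 0.27138)/0.03587 = 0.01280/0.03587 = 0.357.
Two-sided p-value ≈ 2·Φ(−0.357) = 0.7211. With α = 0.02, fail to reject H₀.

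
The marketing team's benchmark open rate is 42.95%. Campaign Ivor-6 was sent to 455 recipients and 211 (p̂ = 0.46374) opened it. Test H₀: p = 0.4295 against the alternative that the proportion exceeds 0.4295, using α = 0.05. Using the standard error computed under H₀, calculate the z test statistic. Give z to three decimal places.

z = 1.475

p̂ = 211/455 = 0.46374.
Under H₀, SE = √(0.4295·0.5705/455) = √(0.000538527) = 0.02321.
z = (0.46374 − 0.4295)/0.02321 = 0.03424/0.02321 = 1.475.
p-value = P(Z > 1.475) ≈ 0.0701. With α = 0.05, fail to reject H₀.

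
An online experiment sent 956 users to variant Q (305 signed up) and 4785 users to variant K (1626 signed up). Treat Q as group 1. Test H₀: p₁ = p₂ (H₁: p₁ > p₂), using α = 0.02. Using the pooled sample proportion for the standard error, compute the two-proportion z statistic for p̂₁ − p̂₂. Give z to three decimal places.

z = -1.241

p̂₁ = 305/956 = 0.31904, p̂₂ = 1626/4785 = 0.33981.
Pooled p̂ = (305+1626)/(956+4785) = 1931/5741 = 0.33635.
SE = √(p̂(1−p̂)(1/n₁+1/n₂)) = √(0.33635·0.66365·0.00125501) = √(0.000280143) = 0.01674.
z = (0.31904 − 0.33981)/0.01674 = -0.02077/0.01674 = -1.241.
p-value = P(Z > -1.241) ≈ 0.8927, so at α = 0.02 we fail to reject H₀.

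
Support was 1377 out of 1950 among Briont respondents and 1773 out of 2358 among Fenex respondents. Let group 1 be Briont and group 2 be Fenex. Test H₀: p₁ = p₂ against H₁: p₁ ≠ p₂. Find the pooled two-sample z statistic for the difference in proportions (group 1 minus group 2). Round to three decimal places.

p̂₁ = 1377/1950 = 0.70615, p̂₂ = 1773/2358 = 0.75191.
Pooled p̂ = (1377+1773)/(1950+2358) = 3150/4308 = 0.73120.
SE = √(0.196548 × 0.000936909) = 0.01357.
z = (0.70615 − 0.75191)/0.01357 = -0.04576/0.01357 = -3.372.
Two-sided p-value ≈ 2·Φ(−3.372) = 0.0007.

z = -3.372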